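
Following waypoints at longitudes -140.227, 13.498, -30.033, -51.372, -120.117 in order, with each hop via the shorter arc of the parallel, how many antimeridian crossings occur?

0

Leg 1: -140.227° → +13.498°, shortest Δλ = 153.725° (east) — does not cross 180°.
Leg 2: +13.498° → -30.033°, shortest Δλ = -43.531° (west) — does not cross 180°.
Leg 3: -30.033° → -51.372°, shortest Δλ = -21.339° (west) — does not cross 180°.
Leg 4: -51.372° → -120.117°, shortest Δλ = -68.745° (west) — does not cross 180°.
Total crossings: 0.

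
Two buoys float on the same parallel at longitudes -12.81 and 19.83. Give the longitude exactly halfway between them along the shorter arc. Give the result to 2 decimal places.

Signed shortest Δλ from -12.81° to +19.83° is +32.64°.
Midpoint longitude = -12.81° + (+32.64°)/2 = -12.81° + 16.32° = +3.51°.

+3.51°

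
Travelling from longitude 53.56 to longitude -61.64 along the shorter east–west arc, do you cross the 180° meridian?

Signed shortest Δλ = ((-61.64 − 53.56 + 180) mod 360) − 180 = -115.2°.
Going west by 115.2° from +53.56° reaches -61.64° without touching 180°.

No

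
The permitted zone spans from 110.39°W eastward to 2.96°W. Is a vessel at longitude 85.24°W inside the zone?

Yes

Band width going east from -110.39° to -2.96°: ((-2.96 − -110.39) mod 360) = 107.43°.
Offset of -85.24° east of the west edge: ((-85.24 − -110.39) mod 360) = 25.15°.
25.15° ≤ 107.43° ⇒ inside.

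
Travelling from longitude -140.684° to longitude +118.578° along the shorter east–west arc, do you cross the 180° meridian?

Naïve |118.578 − -140.684| = 259.262° > 180°, so the shorter arc goes the other way round — across 180°.
Signed shortest Δλ = ((118.578 − -140.684 + 180) mod 360) − 180 = -100.738°.
Going west by 100.738° from -140.684° passes through 180° before reaching +118.578°.

Yes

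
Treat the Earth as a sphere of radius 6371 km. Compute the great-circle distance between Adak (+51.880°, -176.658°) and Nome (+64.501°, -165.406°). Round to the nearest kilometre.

1545 km

Δλ = -165.406 − -176.658 = 11.252°.
Δφ = 64.501 − 51.880 = 12.621°.
a = sin²(Δφ/2) + cos φ₁ · cos φ₂ · sin²(Δλ/2) = 0.014636.
c = 2·atan2(√a, √(1−a)) = 0.24255 rad → d = 6371·c ≈ 1545.29 km.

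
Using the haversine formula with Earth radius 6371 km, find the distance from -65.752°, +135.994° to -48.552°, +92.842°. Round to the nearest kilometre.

Δλ = 92.842 − 135.994 = -43.152°.
Δφ = -48.552 − -65.752 = 17.200°.
a = sin²(Δφ/2) + cos φ₁ · cos φ₂ · sin²(Δλ/2) = 0.059123.
c = 2·atan2(√a, √(1−a)) = 0.49123 rad → d = 6371·c ≈ 3129.61 km.

3130 km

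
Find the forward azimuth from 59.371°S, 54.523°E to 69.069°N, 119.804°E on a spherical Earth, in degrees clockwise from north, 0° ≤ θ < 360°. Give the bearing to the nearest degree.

28°

Δλ = 119.804 − 54.523 = 65.281°.
θ = atan2( sin Δλ · cos φ₂ , cos φ₁ · sin φ₂ − sin φ₁ · cos φ₂ · cos Δλ )
  = atan2(0.32451, 0.60440) = 28.232° → normalised to [0°, 360°): 28.232°.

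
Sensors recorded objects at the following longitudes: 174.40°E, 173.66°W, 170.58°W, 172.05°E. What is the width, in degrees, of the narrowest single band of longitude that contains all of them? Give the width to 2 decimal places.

Sort the longitudes: -173.66°, -170.58°, +172.05°, +174.40°.
Eastward gaps between consecutive values (wrapping around): 3.08°, 342.63°, 2.35°, 11.94°.
Largest gap = 342.63° ⇒ minimal covering band is its complement: 360° − 342.63° = 17.37°.
Band runs from +172.05° eastward to -170.58°, crossing the antimeridian.

17.37°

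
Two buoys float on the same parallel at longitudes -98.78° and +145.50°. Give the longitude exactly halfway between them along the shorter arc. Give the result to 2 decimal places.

Signed shortest Δλ from -98.78° to +145.50° is -115.72°.
Midpoint longitude = -98.78° + (-115.72°)/2 = -98.78° − 57.86° = -156.64°.
(The naïve average (-98.78 + +145.50)/2 = 23.36° is on the wrong side of the globe.)

-156.64°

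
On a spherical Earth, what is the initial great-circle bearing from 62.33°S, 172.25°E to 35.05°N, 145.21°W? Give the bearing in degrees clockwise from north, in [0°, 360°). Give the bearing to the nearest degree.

35°

Δλ = -145.21 − 172.25 = -317.46°; wrapped into (−180°, 180°]: 42.54°.
θ = atan2( sin Δλ · cos φ₂ , cos φ₁ · sin φ₂ − sin φ₁ · cos φ₂ · cos Δλ )
  = atan2(0.55349, 0.80089) = 34.648° → normalised to [0°, 360°): 34.648°.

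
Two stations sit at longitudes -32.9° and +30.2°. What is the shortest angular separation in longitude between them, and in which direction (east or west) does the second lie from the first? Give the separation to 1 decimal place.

Raw difference: 30.2 − -32.9 = 63.1°.
Normalise into (−180°, 180°]: 63.1° stays 63.1°.
Positive ⇒ the second point lies to the east; separation 63.1°.

63.1° east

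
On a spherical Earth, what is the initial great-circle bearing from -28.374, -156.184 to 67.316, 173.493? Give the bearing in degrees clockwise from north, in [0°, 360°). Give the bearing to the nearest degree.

349°

Δλ = 173.493 − -156.184 = 329.677°; wrapped into (−180°, 180°]: -30.323°.
θ = atan2( sin Δλ · cos φ₂ , cos φ₁ · sin φ₂ − sin φ₁ · cos φ₂ · cos Δλ )
  = atan2(-0.19470, 0.97000) = -11.350° → normalised to [0°, 360°): 348.650°.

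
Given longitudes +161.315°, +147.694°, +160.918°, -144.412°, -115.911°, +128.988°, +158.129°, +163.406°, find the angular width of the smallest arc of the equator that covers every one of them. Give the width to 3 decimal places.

115.101°

Sort the longitudes: -144.412°, -115.911°, +128.988°, +147.694°, +158.129°, +160.918°, +161.315°, +163.406°.
Eastward gaps between consecutive values (wrapping around): 28.501°, 244.899°, 18.706°, 10.435°, 2.789°, 0.397°, 2.091°, 52.182°.
Largest gap = 244.899° ⇒ minimal covering band is its complement: 360° − 244.899° = 115.101°.
Band runs from +128.988° eastward to -115.911°, crossing the antimeridian.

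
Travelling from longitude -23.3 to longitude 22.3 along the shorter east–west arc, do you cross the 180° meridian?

No

Signed shortest Δλ = ((22.3 − -23.3 + 180) mod 360) − 180 = 45.6°.
Going east by 45.6° from -23.3° reaches +22.3° without touching 180°.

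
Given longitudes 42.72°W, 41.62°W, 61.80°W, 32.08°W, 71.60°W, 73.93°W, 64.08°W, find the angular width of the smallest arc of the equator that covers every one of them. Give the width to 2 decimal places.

Sort the longitudes: -73.93°, -71.60°, -64.08°, -61.80°, -42.72°, -41.62°, -32.08°.
Eastward gaps between consecutive values (wrapping around): 2.33°, 7.52°, 2.28°, 19.08°, 1.10°, 9.54°, 318.15°.
Largest gap = 318.15° ⇒ minimal covering band is its complement: 360° − 318.15° = 41.85°.
Band runs from -73.93° eastward to -32.08°.

41.85°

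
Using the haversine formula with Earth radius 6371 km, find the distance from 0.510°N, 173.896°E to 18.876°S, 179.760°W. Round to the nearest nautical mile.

1223 nmi

Δλ = -179.760 − 173.896 = -353.656°; wrapped into (−180°, 180°]: 6.344°.
Δφ = -18.876 − 0.510 = -19.386°.
a = sin²(Δφ/2) + cos φ₁ · cos φ₂ · sin²(Δλ/2) = 0.031245.
c = 2·atan2(√a, √(1−a)) = 0.35539 rad → d = 6371·c ≈ 2264.21 km ≈ 1222.58 nmi.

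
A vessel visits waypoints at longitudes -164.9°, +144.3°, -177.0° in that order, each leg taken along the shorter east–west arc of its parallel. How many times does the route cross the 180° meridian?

2

Leg 1: -164.9° → +144.3°, shortest Δλ = -50.8° (west) — crosses 180°.
Leg 2: +144.3° → -177.0°, shortest Δλ = 38.7° (east) — crosses 180°.
Total crossings: 2.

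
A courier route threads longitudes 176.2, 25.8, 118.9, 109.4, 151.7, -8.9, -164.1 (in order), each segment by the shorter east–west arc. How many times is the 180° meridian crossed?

Leg 1: +176.2° → +25.8°, shortest Δλ = -150.4° (west) — does not cross 180°.
Leg 2: +25.8° → +118.9°, shortest Δλ = 93.1° (east) — does not cross 180°.
Leg 3: +118.9° → +109.4°, shortest Δλ = -9.5° (west) — does not cross 180°.
Leg 4: +109.4° → +151.7°, shortest Δλ = 42.3° (east) — does not cross 180°.
Leg 5: +151.7° → -8.9°, shortest Δλ = -160.6° (west) — does not cross 180°.
Leg 6: -8.9° → -164.1°, shortest Δλ = -155.2° (west) — does not cross 180°.
Total crossings: 0.

0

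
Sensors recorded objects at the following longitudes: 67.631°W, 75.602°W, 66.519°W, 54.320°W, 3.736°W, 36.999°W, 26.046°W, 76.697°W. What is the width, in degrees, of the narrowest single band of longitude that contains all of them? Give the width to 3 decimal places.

Sort the longitudes: -76.697°, -75.602°, -67.631°, -66.519°, -54.320°, -36.999°, -26.046°, -3.736°.
Eastward gaps between consecutive values (wrapping around): 1.095°, 7.971°, 1.112°, 12.199°, 17.321°, 10.953°, 22.310°, 287.039°.
Largest gap = 287.039° ⇒ minimal covering band is its complement: 360° − 287.039° = 72.961°.
Band runs from -76.697° eastward to -3.736°.

72.961°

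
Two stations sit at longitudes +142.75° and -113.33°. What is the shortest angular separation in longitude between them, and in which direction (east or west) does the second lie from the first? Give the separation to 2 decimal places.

Raw difference: -113.33 − 142.75 = -256.08°.
Normalise into (−180°, 180°]: -256.08° + 360° = 103.92°.
Positive ⇒ the second point lies to the east; separation 103.92°.

103.92° east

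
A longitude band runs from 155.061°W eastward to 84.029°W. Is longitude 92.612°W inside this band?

Band width going east from -155.061° to -84.029°: ((-84.029 − -155.061) mod 360) = 71.032°.
Offset of -92.612° east of the west edge: ((-92.612 − -155.061) mod 360) = 62.449°.
62.449° ≤ 71.032° ⇒ inside.

Yes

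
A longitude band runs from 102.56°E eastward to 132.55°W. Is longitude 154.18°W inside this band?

Yes

Band width going east from +102.56° to -132.55°: ((-132.55 − 102.56) mod 360) = 124.89°.
Offset of -154.18° east of the west edge: ((-154.18 − 102.56) mod 360) = 103.26°.
103.26° ≤ 124.89° ⇒ inside.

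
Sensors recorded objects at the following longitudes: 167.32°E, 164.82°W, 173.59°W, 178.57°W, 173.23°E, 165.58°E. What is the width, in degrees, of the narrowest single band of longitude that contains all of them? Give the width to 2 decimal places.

Sort the longitudes: -178.57°, -173.59°, -164.82°, +165.58°, +167.32°, +173.23°.
Eastward gaps between consecutive values (wrapping around): 4.98°, 8.77°, 330.40°, 1.74°, 5.91°, 8.20°.
Largest gap = 330.40° ⇒ minimal covering band is its complement: 360° − 330.40° = 29.60°.
Band runs from +165.58° eastward to -164.82°, crossing the antimeridian.

29.60°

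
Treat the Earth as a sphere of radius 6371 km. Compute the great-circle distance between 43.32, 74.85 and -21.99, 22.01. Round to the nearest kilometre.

Δλ = 22.01 − 74.85 = -52.84°.
Δφ = -21.99 − 43.32 = -65.31°.
a = sin²(Δφ/2) + cos φ₁ · cos φ₂ · sin²(Δλ/2) = 0.424703.
c = 2·atan2(√a, √(1−a)) = 1.41963 rad → d = 6371·c ≈ 9044.45 km.

9044 km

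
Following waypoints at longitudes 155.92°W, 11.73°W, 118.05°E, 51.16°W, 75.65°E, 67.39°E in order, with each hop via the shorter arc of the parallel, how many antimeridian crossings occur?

0

Leg 1: -155.92° → -11.73°, shortest Δλ = 144.19° (east) — does not cross 180°.
Leg 2: -11.73° → +118.05°, shortest Δλ = 129.78° (east) — does not cross 180°.
Leg 3: +118.05° → -51.16°, shortest Δλ = -169.21° (west) — does not cross 180°.
Leg 4: -51.16° → +75.65°, shortest Δλ = 126.81° (east) — does not cross 180°.
Leg 5: +75.65° → +67.39°, shortest Δλ = -8.26° (west) — does not cross 180°.
Total crossings: 0.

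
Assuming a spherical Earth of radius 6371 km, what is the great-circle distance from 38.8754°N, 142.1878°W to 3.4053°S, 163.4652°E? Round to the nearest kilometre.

Δλ = 163.4652 − -142.1878 = 305.6530°; wrapped into (−180°, 180°]: -54.3470°.
Δφ = -3.4053 − 38.8754 = -42.2807°.
a = sin²(Δφ/2) + cos φ₁ · cos φ₂ · sin²(Δλ/2) = 0.292153.
c = 2·atan2(√a, √(1−a)) = 1.14209 rad → d = 6371·c ≈ 7276.26 km.

7276 km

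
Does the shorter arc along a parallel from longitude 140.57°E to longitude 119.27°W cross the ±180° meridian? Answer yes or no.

Yes

Naïve |-119.27 − 140.57| = 259.84° > 180°, so the shorter arc goes the other way round — across 180°.
Signed shortest Δλ = ((-119.27 − 140.57 + 180) mod 360) − 180 = 100.16°.
Going east by 100.16° from +140.57° passes through 180° before reaching -119.27°.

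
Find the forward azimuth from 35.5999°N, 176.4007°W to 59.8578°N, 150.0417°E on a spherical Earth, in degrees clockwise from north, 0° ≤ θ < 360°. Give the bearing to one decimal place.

Δλ = 150.0417 − -176.4007 = 326.4424°; wrapped into (−180°, 180°]: -33.5576°.
θ = atan2( sin Δλ · cos φ₂ , cos φ₁ · sin φ₂ − sin φ₁ · cos φ₂ · cos Δλ )
  = atan2(-0.27757, 0.45956) = -31.132° → normalised to [0°, 360°): 328.868°.

328.9°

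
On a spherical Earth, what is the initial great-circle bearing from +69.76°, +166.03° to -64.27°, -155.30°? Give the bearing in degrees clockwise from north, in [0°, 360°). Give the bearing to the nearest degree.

Δλ = -155.30 − 166.03 = -321.33°; wrapped into (−180°, 180°]: 38.67°.
θ = atan2( sin Δλ · cos φ₂ , cos φ₁ · sin φ₂ − sin φ₁ · cos φ₂ · cos Δλ )
  = atan2(0.27126, -0.62967) = 156.694° → normalised to [0°, 360°): 156.694°.

157°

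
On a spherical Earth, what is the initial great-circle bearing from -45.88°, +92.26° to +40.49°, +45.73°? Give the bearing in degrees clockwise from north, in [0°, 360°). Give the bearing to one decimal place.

Δλ = 45.73 − 92.26 = -46.53°.
θ = atan2( sin Δλ · cos φ₂ , cos φ₁ · sin φ₂ − sin φ₁ · cos φ₂ · cos Δλ )
  = atan2(-0.55194, 0.82764) = -33.698° → normalised to [0°, 360°): 326.302°.

326.3°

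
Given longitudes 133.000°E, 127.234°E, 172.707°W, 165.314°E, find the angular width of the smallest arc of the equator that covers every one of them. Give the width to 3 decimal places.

60.059°

Sort the longitudes: -172.707°, +127.234°, +133.000°, +165.314°.
Eastward gaps between consecutive values (wrapping around): 299.941°, 5.766°, 32.314°, 21.979°.
Largest gap = 299.941° ⇒ minimal covering band is its complement: 360° − 299.941° = 60.059°.
Band runs from +127.234° eastward to -172.707°, crossing the antimeridian.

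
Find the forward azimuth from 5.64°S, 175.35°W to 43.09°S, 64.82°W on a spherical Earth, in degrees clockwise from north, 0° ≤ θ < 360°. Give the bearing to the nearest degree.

136°

Δλ = -64.82 − -175.35 = 110.53°.
θ = atan2( sin Δλ · cos φ₂ , cos φ₁ · sin φ₂ − sin φ₁ · cos φ₂ · cos Δλ )
  = atan2(0.68390, -0.70501) = 135.871° → normalised to [0°, 360°): 135.871°.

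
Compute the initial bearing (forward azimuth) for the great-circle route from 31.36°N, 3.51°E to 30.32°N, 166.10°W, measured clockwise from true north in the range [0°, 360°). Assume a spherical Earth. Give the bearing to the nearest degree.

350°

Δλ = -166.10 − 3.51 = -169.61°.
θ = atan2( sin Δλ · cos φ₂ , cos φ₁ · sin φ₂ − sin φ₁ · cos φ₂ · cos Δλ )
  = atan2(-0.15568, 0.87295) = -10.112° → normalised to [0°, 360°): 349.888°.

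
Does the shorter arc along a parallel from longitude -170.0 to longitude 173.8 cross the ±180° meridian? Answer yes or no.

Yes

Naïve |173.8 − -170.0| = 343.8° > 180°, so the shorter arc goes the other way round — across 180°.
Signed shortest Δλ = ((173.8 − -170.0 + 180) mod 360) − 180 = -16.2°.
Going west by 16.2° from -170.0° passes through 180° before reaching +173.8°.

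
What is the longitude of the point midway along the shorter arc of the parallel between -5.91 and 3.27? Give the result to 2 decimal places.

Signed shortest Δλ from -5.91° to +3.27° is +9.18°.
Midpoint longitude = -5.91° + (+9.18°)/2 = -5.91° + 4.59° = -1.32°.

-1.32°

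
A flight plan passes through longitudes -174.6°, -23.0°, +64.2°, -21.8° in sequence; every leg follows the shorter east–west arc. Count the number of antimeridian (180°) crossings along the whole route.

0

Leg 1: -174.6° → -23.0°, shortest Δλ = 151.6° (east) — does not cross 180°.
Leg 2: -23.0° → +64.2°, shortest Δλ = 87.2° (east) — does not cross 180°.
Leg 3: +64.2° → -21.8°, shortest Δλ = -86.0° (west) — does not cross 180°.
Total crossings: 0.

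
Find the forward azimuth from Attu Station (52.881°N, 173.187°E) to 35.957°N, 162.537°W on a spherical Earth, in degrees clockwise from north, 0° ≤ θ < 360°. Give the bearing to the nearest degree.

125°

Δλ = -162.537 − 173.187 = -335.724°; wrapped into (−180°, 180°]: 24.276°.
θ = atan2( sin Δλ · cos φ₂ , cos φ₁ · sin φ₂ − sin φ₁ · cos φ₂ · cos Δλ )
  = atan2(0.33279, -0.23403) = 125.116° → normalised to [0°, 360°): 125.116°.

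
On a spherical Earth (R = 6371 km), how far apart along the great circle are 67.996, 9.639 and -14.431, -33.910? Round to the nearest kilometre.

9804 km

Δλ = -33.910 − 9.639 = -43.549°.
Δφ = -14.431 − 67.996 = -82.427°.
a = sin²(Δφ/2) + cos φ₁ · cos φ₂ · sin²(Δλ/2) = 0.484036.
c = 2·atan2(√a, √(1−a)) = 1.53886 rad → d = 6371·c ≈ 9804.10 km.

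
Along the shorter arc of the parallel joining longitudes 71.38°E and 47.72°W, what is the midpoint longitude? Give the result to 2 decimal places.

11.83°E

Signed shortest Δλ from +71.38° to -47.72° is -119.10°.
Midpoint longitude = +71.38° + (-119.10°)/2 = +71.38° − 59.55° = +11.83°.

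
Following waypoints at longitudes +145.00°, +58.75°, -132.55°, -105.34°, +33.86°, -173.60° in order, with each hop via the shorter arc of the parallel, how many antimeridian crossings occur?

2

Leg 1: +145.00° → +58.75°, shortest Δλ = -86.25° (west) — does not cross 180°.
Leg 2: +58.75° → -132.55°, shortest Δλ = 168.7° (east) — crosses 180°.
Leg 3: -132.55° → -105.34°, shortest Δλ = 27.21° (east) — does not cross 180°.
Leg 4: -105.34° → +33.86°, shortest Δλ = 139.2° (east) — does not cross 180°.
Leg 5: +33.86° → -173.60°, shortest Δλ = 152.54° (east) — crosses 180°.
Total crossings: 2.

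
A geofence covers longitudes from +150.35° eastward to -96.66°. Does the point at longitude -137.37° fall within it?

Yes

Band width going east from +150.35° to -96.66°: ((-96.66 − 150.35) mod 360) = 112.99°.
Offset of -137.37° east of the west edge: ((-137.37 − 150.35) mod 360) = 72.28°.
72.28° ≤ 112.99° ⇒ inside.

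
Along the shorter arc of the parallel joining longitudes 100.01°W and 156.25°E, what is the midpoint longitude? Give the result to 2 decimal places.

151.88°W

Signed shortest Δλ from -100.01° to +156.25° is -103.74°.
Midpoint longitude = -100.01° + (-103.74°)/2 = -100.01° − 51.87° = -151.88°.
(The naïve average (-100.01 + +156.25)/2 = 28.12° is on the wrong side of the globe.)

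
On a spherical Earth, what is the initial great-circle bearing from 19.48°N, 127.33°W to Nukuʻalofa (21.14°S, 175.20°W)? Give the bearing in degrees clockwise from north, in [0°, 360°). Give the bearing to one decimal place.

Δλ = -175.20 − -127.33 = -47.87°.
θ = atan2( sin Δλ · cos φ₂ , cos φ₁ · sin φ₂ − sin φ₁ · cos φ₂ · cos Δλ )
  = atan2(-0.69171, -0.54865) = -128.421° → normalised to [0°, 360°): 231.579°.

231.6°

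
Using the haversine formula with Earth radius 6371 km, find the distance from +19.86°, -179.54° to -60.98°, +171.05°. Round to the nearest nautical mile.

4875 nmi

Δλ = 171.05 − -179.54 = 350.59°; wrapped into (−180°, 180°]: -9.41°.
Δφ = -60.98 − 19.86 = -80.84°.
a = sin²(Δφ/2) + cos φ₁ · cos φ₂ · sin²(Δλ/2) = 0.423474.
c = 2·atan2(√a, √(1−a)) = 1.41714 rad → d = 6371·c ≈ 9028.60 km ≈ 4875.05 nmi.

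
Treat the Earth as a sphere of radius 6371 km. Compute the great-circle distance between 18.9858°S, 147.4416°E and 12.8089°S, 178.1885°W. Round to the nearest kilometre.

Δλ = -178.1885 − 147.4416 = -325.6301°; wrapped into (−180°, 180°]: 34.3699°.
Δφ = -12.8089 − -18.9858 = 6.1769°.
a = sin²(Δφ/2) + cos φ₁ · cos φ₂ · sin²(Δλ/2) = 0.083395.
c = 2·atan2(√a, √(1−a)) = 0.58591 rad → d = 6371·c ≈ 3732.82 km.

3733 km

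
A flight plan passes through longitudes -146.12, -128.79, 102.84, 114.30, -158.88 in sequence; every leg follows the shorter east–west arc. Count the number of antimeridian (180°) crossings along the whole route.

Leg 1: -146.12° → -128.79°, shortest Δλ = 17.33° (east) — does not cross 180°.
Leg 2: -128.79° → +102.84°, shortest Δλ = -128.37° (west) — crosses 180°.
Leg 3: +102.84° → +114.30°, shortest Δλ = 11.46° (east) — does not cross 180°.
Leg 4: +114.30° → -158.88°, shortest Δλ = 86.82° (east) — crosses 180°.
Total crossings: 2.

2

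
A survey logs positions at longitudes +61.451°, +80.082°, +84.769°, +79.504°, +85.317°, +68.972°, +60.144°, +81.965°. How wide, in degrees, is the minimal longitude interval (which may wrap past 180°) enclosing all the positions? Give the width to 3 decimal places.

25.173°

Sort the longitudes: +60.144°, +61.451°, +68.972°, +79.504°, +80.082°, +81.965°, +84.769°, +85.317°.
Eastward gaps between consecutive values (wrapping around): 1.307°, 7.521°, 10.532°, 0.578°, 1.883°, 2.804°, 0.548°, 334.827°.
Largest gap = 334.827° ⇒ minimal covering band is its complement: 360° − 334.827° = 25.173°.
Band runs from +60.144° eastward to +85.317°.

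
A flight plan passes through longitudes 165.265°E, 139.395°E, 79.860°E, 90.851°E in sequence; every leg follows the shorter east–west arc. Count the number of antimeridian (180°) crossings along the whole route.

0

Leg 1: +165.265° → +139.395°, shortest Δλ = -25.87° (west) — does not cross 180°.
Leg 2: +139.395° → +79.860°, shortest Δλ = -59.535° (west) — does not cross 180°.
Leg 3: +79.860° → +90.851°, shortest Δλ = 10.991° (east) — does not cross 180°.
Total crossings: 0.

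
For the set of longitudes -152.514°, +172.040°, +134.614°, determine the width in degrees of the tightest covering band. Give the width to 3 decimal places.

72.872°

Sort the longitudes: -152.514°, +134.614°, +172.040°.
Eastward gaps between consecutive values (wrapping around): 287.128°, 37.426°, 35.446°.
Largest gap = 287.128° ⇒ minimal covering band is its complement: 360° − 287.128° = 72.872°.
Band runs from +134.614° eastward to -152.514°, crossing the antimeridian.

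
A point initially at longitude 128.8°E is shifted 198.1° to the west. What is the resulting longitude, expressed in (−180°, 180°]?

69.3°W

Start at +128.8°; shift −198.1° → -69.3°.
-69.3° already lies in (−180°, 180°].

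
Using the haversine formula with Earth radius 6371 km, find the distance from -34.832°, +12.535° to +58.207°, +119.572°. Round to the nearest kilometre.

14205 km

Δλ = 119.572 − 12.535 = 107.037°.
Δφ = 58.207 − -34.832 = 93.039°.
a = sin²(Δφ/2) + cos φ₁ · cos φ₂ · sin²(Δλ/2) = 0.806088.
c = 2·atan2(√a, √(1−a)) = 2.22961 rad → d = 6371·c ≈ 14204.83 km.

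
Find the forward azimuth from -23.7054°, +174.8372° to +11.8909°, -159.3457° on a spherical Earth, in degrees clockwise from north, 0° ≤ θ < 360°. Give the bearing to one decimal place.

38.1°

Δλ = -159.3457 − 174.8372 = -334.1829°; wrapped into (−180°, 180°]: 25.8171°.
θ = atan2( sin Δλ · cos φ₂ , cos φ₁ · sin φ₂ − sin φ₁ · cos φ₂ · cos Δλ )
  = atan2(0.42615, 0.54280) = 38.135° → normalised to [0°, 360°): 38.135°.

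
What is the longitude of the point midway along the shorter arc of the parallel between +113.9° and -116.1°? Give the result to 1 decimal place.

Signed shortest Δλ from +113.9° to -116.1° is +130.0°.
Midpoint longitude = +113.9° + (+130.0°)/2 = +113.9° + 65.0° = +178.9°.
(The naïve average (+113.9 + -116.1)/2 = -1.1° is on the wrong side of the globe.)

+178.9°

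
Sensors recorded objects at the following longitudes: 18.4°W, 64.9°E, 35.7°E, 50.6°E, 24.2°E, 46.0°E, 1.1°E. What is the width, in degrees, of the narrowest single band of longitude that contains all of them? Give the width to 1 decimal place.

Sort the longitudes: -18.4°, +1.1°, +24.2°, +35.7°, +46.0°, +50.6°, +64.9°.
Eastward gaps between consecutive values (wrapping around): 19.5°, 23.1°, 11.5°, 10.3°, 4.6°, 14.3°, 276.7°.
Largest gap = 276.7° ⇒ minimal covering band is its complement: 360° − 276.7° = 83.3°.
Band runs from -18.4° eastward to +64.9°.

83.3°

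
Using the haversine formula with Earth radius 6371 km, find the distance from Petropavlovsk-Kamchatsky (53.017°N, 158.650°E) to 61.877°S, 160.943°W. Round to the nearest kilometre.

13260 km

Δλ = -160.943 − 158.650 = -319.593°; wrapped into (−180°, 180°]: 40.407°.
Δφ = -61.877 − 53.017 = -114.894°.
a = sin²(Δφ/2) + cos φ₁ · cos φ₂ · sin²(Δλ/2) = 0.744291.
c = 2·atan2(√a, √(1−a)) = 2.08126 rad → d = 6371·c ≈ 13259.71 km.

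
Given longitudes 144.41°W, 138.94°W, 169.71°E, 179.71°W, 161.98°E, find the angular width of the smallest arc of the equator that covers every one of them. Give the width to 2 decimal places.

59.08°

Sort the longitudes: -179.71°, -144.41°, -138.94°, +161.98°, +169.71°.
Eastward gaps between consecutive values (wrapping around): 35.30°, 5.47°, 300.92°, 7.73°, 10.58°.
Largest gap = 300.92° ⇒ minimal covering band is its complement: 360° − 300.92° = 59.08°.
Band runs from +161.98° eastward to -138.94°, crossing the antimeridian.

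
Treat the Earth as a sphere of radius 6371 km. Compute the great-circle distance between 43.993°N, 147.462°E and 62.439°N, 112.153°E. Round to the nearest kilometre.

3053 km

Δλ = 112.153 − 147.462 = -35.309°.
Δφ = 62.439 − 43.993 = 18.446°.
a = sin²(Δφ/2) + cos φ₁ · cos φ₂ · sin²(Δλ/2) = 0.056305.
c = 2·atan2(√a, √(1−a)) = 0.47915 rad → d = 6371·c ≈ 3052.63 km.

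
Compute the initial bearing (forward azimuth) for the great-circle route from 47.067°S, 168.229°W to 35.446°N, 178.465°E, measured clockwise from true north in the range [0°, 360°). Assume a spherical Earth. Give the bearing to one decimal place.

349.1°

Δλ = 178.465 − -168.229 = 346.694°; wrapped into (−180°, 180°]: -13.306°.
θ = atan2( sin Δλ · cos φ₂ , cos φ₁ · sin φ₂ − sin φ₁ · cos φ₂ · cos Δλ )
  = atan2(-0.18750, 0.97546) = -10.880° → normalised to [0°, 360°): 349.120°.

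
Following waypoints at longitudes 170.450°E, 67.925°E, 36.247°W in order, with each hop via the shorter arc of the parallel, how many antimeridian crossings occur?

0

Leg 1: +170.450° → +67.925°, shortest Δλ = -102.525° (west) — does not cross 180°.
Leg 2: +67.925° → -36.247°, shortest Δλ = -104.172° (west) — does not cross 180°.
Total crossings: 0.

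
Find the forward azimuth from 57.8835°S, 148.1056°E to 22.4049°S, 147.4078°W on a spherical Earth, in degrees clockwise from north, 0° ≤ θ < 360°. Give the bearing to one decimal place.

Δλ = -147.4078 − 148.1056 = -295.5134°; wrapped into (−180°, 180°]: 64.4866°.
θ = atan2( sin Δλ · cos φ₂ , cos φ₁ · sin φ₂ − sin φ₁ · cos φ₂ · cos Δλ )
  = atan2(0.83436, 0.13463) = 80.834° → normalised to [0°, 360°): 80.834°.

80.8°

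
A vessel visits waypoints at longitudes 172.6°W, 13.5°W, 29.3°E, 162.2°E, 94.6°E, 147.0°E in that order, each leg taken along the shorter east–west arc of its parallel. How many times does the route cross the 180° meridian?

0

Leg 1: -172.6° → -13.5°, shortest Δλ = 159.1° (east) — does not cross 180°.
Leg 2: -13.5° → +29.3°, shortest Δλ = 42.8° (east) — does not cross 180°.
Leg 3: +29.3° → +162.2°, shortest Δλ = 132.9° (east) — does not cross 180°.
Leg 4: +162.2° → +94.6°, shortest Δλ = -67.6° (west) — does not cross 180°.
Leg 5: +94.6° → +147.0°, shortest Δλ = 52.4° (east) — does not cross 180°.
Total crossings: 0.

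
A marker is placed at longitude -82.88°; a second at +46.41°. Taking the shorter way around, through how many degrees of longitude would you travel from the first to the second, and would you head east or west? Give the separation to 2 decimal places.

129.29° east

Raw difference: 46.41 − -82.88 = 129.29°.
Normalise into (−180°, 180°]: 129.29° stays 129.29°.
Positive ⇒ the second point lies to the east; separation 129.29°.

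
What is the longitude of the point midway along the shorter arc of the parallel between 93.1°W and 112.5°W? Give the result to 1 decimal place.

102.8°W

Signed shortest Δλ from -93.1° to -112.5° is -19.4°.
Midpoint longitude = -93.1° + (-19.4°)/2 = -93.1° − 9.7° = -102.8°.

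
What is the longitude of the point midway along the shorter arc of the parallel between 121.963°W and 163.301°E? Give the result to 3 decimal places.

Signed shortest Δλ from -121.963° to +163.301° is -74.736°.
Midpoint longitude = -121.963° + (-74.736°)/2 = -121.963° − 37.368° = -159.331°.
(The naïve average (-121.963 + +163.301)/2 = 20.669° is on the wrong side of the globe.)

159.331°W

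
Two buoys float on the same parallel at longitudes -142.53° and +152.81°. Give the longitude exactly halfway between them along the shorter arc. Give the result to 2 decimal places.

-174.86°

Signed shortest Δλ from -142.53° to +152.81° is -64.66°.
Midpoint longitude = -142.53° + (-64.66°)/2 = -142.53° − 32.33° = -174.86°.
(The naïve average (-142.53 + +152.81)/2 = 5.14° is on the wrong side of the globe.)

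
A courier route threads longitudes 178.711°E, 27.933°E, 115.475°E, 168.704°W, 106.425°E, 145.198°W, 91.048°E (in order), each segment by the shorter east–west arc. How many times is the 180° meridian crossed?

4

Leg 1: +178.711° → +27.933°, shortest Δλ = -150.778° (west) — does not cross 180°.
Leg 2: +27.933° → +115.475°, shortest Δλ = 87.542° (east) — does not cross 180°.
Leg 3: +115.475° → -168.704°, shortest Δλ = 75.821° (east) — crosses 180°.
Leg 4: -168.704° → +106.425°, shortest Δλ = -84.871° (west) — crosses 180°.
Leg 5: +106.425° → -145.198°, shortest Δλ = 108.377° (east) — crosses 180°.
Leg 6: -145.198° → +91.048°, shortest Δλ = -123.754° (west) — crosses 180°.
Total crossings: 4.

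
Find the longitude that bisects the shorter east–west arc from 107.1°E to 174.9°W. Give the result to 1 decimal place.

146.1°E

Signed shortest Δλ from +107.1° to -174.9° is +78.0°.
Midpoint longitude = +107.1° + (+78.0°)/2 = +107.1° + 39.0° = +146.1°.
(The naïve average (+107.1 + -174.9)/2 = -33.9° is on the wrong side of the globe.)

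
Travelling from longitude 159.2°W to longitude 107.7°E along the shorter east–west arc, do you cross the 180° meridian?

Naïve |107.7 − -159.2| = 266.9° > 180°, so the shorter arc goes the other way round — across 180°.
Signed shortest Δλ = ((107.7 − -159.2 + 180) mod 360) − 180 = -93.1°.
Going west by 93.1° from -159.2° passes through 180° before reaching +107.7°.

Yes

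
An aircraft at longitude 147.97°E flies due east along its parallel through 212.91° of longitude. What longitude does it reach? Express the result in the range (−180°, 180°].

Start at +147.97°; shift +212.91° → +360.88°.
+360.88° lies outside (−180°, 180°]; subtract 360° → +0.88°.

0.88°E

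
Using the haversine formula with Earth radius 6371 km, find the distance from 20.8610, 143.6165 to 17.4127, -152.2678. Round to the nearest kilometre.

6702 km

Δλ = -152.2678 − 143.6165 = -295.8843°; wrapped into (−180°, 180°]: 64.1157°.
Δφ = 17.4127 − 20.8610 = -3.4483°.
a = sin²(Δφ/2) + cos φ₁ · cos φ₂ · sin²(Δλ/2) = 0.252096.
c = 2·atan2(√a, √(1−a)) = 1.05203 rad → d = 6371·c ≈ 6702.49 km.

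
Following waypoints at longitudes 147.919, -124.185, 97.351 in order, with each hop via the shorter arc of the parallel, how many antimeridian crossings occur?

2

Leg 1: +147.919° → -124.185°, shortest Δλ = 87.896° (east) — crosses 180°.
Leg 2: -124.185° → +97.351°, shortest Δλ = -138.464° (west) — crosses 180°.
Total crossings: 2.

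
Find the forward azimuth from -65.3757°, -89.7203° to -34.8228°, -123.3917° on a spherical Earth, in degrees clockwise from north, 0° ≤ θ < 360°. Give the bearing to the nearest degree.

Δλ = -123.3917 − -89.7203 = -33.6714°.
θ = atan2( sin Δλ · cos φ₂ , cos φ₁ · sin φ₂ − sin φ₁ · cos φ₂ · cos Δλ )
  = atan2(-0.45514, 0.38313) = -49.910° → normalised to [0°, 360°): 310.090°.

310°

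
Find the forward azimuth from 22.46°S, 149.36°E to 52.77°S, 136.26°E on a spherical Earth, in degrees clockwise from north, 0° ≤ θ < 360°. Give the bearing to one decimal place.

195.0°

Δλ = 136.26 − 149.36 = -13.10°.
θ = atan2( sin Δλ · cos φ₂ , cos φ₁ · sin φ₂ − sin φ₁ · cos φ₂ · cos Δλ )
  = atan2(-0.13713, -0.51069) = -164.970° → normalised to [0°, 360°): 195.030°.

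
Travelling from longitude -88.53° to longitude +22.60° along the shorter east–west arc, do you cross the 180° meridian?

No

Signed shortest Δλ = ((22.60 − -88.53 + 180) mod 360) − 180 = 111.13°.
Going east by 111.13° from -88.53° reaches +22.60° without touching 180°.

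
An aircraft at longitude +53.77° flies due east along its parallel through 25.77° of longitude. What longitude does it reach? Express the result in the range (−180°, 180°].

Start at +53.77°; shift +25.77° → +79.54°.
+79.54° already lies in (−180°, 180°].

+79.54°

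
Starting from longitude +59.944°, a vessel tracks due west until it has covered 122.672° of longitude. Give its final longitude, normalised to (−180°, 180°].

Start at +59.944°; shift −122.672° → -62.728°.
-62.728° already lies in (−180°, 180°].

-62.728°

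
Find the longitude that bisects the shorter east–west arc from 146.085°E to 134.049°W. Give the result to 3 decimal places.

173.982°W

Signed shortest Δλ from +146.085° to -134.049° is +79.866°.
Midpoint longitude = +146.085° + (+79.866°)/2 = +146.085° + 39.933° = +186.018°.
Normalise into (−180°, 180°]: -173.982°.
(The naïve average (+146.085 + -134.049)/2 = 6.018° is on the wrong side of the globe.)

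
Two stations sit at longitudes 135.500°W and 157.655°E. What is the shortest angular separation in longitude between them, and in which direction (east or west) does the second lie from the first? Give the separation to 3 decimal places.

66.845° west

Raw difference: 157.655 − -135.500 = 293.155°.
Normalise into (−180°, 180°]: 293.155° − 360° = -66.845°.
Negative ⇒ the second point lies to the west; separation 66.845°.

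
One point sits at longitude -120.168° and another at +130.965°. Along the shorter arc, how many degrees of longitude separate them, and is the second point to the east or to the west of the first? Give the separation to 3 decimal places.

108.867° west

Raw difference: 130.965 − -120.168 = 251.133°.
Normalise into (−180°, 180°]: 251.133° − 360° = -108.867°.
Negative ⇒ the second point lies to the west; separation 108.867°.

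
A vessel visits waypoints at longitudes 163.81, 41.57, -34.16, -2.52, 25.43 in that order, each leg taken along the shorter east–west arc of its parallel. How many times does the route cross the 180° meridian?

0

Leg 1: +163.81° → +41.57°, shortest Δλ = -122.24° (west) — does not cross 180°.
Leg 2: +41.57° → -34.16°, shortest Δλ = -75.73° (west) — does not cross 180°.
Leg 3: -34.16° → -2.52°, shortest Δλ = 31.64° (east) — does not cross 180°.
Leg 4: -2.52° → +25.43°, shortest Δλ = 27.95° (east) — does not cross 180°.
Total crossings: 0.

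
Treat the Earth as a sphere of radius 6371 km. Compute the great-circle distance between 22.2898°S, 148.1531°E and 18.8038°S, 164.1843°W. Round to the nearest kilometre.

4958 km

Δλ = -164.1843 − 148.1531 = -312.3374°; wrapped into (−180°, 180°]: 47.6626°.
Δφ = -18.8038 − -22.2898 = 3.4860°.
a = sin²(Δφ/2) + cos φ₁ · cos φ₂ · sin²(Δλ/2) = 0.143917.
c = 2·atan2(√a, √(1−a)) = 0.77822 rad → d = 6371·c ≈ 4958.02 km.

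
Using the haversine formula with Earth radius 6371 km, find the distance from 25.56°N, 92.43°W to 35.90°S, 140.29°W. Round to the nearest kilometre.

Δλ = -140.29 − -92.43 = -47.86°.
Δφ = -35.90 − 25.56 = -61.46°.
a = sin²(Δφ/2) + cos φ₁ · cos φ₂ · sin²(Δλ/2) = 0.381345.
c = 2·atan2(√a, √(1−a)) = 1.33120 rad → d = 6371·c ≈ 8481.08 km.

8481 km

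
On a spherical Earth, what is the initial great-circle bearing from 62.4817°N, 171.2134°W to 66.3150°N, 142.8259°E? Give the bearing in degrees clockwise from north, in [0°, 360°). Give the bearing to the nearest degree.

Δλ = 142.8259 − -171.2134 = 314.0393°; wrapped into (−180°, 180°]: -45.9607°.
θ = atan2( sin Δλ · cos φ₂ , cos φ₁ · sin φ₂ − sin φ₁ · cos φ₂ · cos Δλ )
  = atan2(-0.28877, 0.17546) = -58.717° → normalised to [0°, 360°): 301.283°.

301°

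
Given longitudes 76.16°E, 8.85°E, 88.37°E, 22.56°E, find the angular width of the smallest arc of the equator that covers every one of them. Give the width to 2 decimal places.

Sort the longitudes: +8.85°, +22.56°, +76.16°, +88.37°.
Eastward gaps between consecutive values (wrapping around): 13.71°, 53.60°, 12.21°, 280.48°.
Largest gap = 280.48° ⇒ minimal covering band is its complement: 360° − 280.48° = 79.52°.
Band runs from +8.85° eastward to +88.37°.

79.52°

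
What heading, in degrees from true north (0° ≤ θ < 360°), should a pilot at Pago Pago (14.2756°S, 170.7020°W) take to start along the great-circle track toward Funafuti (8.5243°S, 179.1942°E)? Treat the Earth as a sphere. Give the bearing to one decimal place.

299.1°

Δλ = 179.1942 − -170.7020 = 349.8962°; wrapped into (−180°, 180°]: -10.1038°.
θ = atan2( sin Δλ · cos φ₂ , cos φ₁ · sin φ₂ − sin φ₁ · cos φ₂ · cos Δλ )
  = atan2(-0.17349, 0.09643) = -60.935° → normalised to [0°, 360°): 299.065°.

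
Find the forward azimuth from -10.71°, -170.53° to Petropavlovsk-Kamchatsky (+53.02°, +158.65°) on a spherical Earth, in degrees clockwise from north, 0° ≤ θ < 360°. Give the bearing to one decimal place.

340.7°

Δλ = 158.65 − -170.53 = 329.18°; wrapped into (−180°, 180°]: -30.82°.
θ = atan2( sin Δλ · cos φ₂ , cos φ₁ · sin φ₂ − sin φ₁ · cos φ₂ · cos Δλ )
  = atan2(-0.30819, 0.88093) = -19.282° → normalised to [0°, 360°): 340.718°.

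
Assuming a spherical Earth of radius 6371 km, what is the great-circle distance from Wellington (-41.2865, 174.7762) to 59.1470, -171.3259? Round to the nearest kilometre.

11241 km

Δλ = -171.3259 − 174.7762 = -346.1021°; wrapped into (−180°, 180°]: 13.8979°.
Δφ = 59.1470 − -41.2865 = 100.4335°.
a = sin²(Δφ/2) + cos φ₁ · cos φ₂ · sin²(Δλ/2) = 0.596188.
c = 2·atan2(√a, √(1−a)) = 1.76438 rad → d = 6371·c ≈ 11240.86 km.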